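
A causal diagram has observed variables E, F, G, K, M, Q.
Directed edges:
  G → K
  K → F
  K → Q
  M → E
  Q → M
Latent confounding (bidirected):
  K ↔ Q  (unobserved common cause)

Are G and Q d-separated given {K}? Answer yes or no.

Bayes-Ball from G | {K} reaches {E,M,Q}.
Q ∈ reach(G|{K}) ⇒ G ⊥̸ Q | {K}.

No — G and Q are d-connected given {K}.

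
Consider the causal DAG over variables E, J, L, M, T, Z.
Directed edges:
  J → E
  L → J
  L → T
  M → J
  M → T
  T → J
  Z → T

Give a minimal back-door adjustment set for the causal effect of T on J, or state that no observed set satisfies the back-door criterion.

T→J: minimal back-door set {L, M}.

desc(T)\{T}={E,J}; candidates ⊆ {L,M,Z}.
size 0: {}; under {} T still reaches {E,J,L,M,Z} ∋ J.
size 1: {L}, {M}, {Z}; under {L} T still reaches {E,J,M,Z} ∋ J.
{L,M}: T⊥J given {L,M} in G with T→· removed — back-door holds.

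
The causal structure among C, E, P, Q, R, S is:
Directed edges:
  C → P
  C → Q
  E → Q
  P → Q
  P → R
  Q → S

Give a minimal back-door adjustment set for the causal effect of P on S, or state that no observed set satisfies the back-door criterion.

P→S: minimal back-door set {C}.

desc(P)\{P}={Q,R,S}; candidates ⊆ {C,E}.
size 0: {}; under {} P still reaches {C,Q,S} ∋ S.
{C}: P⊥S given {C} in G with P→· removed — back-door holds.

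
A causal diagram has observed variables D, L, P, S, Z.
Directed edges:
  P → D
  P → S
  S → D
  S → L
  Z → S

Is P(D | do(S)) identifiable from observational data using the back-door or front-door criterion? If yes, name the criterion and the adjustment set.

desc(S)\{S}={D,L}; candidates ⊆ {P,Z}.
size 0: {}; under {} S still reaches {D,P,Z} ∋ D.
{P}: S⊥D given {P} in G with S→· removed — back-door holds.
P(D|do(S)) = Σ_{P} P(D|S,P)·P(P).

P(D|do(S)): backdoor, adjust for {P}.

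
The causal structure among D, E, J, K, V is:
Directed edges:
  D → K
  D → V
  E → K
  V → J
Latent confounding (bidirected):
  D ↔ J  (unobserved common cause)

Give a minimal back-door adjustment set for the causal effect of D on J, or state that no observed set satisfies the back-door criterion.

desc(D)\{D}={J,K,V}; candidates ⊆ {E}.
D↔J: latent back-door arc(s) into D.
size 0: {}; under {} D still reaches {J} ∋ J.
size 1: {E}; under {E} D still reaches {J} ∋ J.
D↔J cannot be blocked by any observed set — no back-door set.

D→J: no observed back-door set.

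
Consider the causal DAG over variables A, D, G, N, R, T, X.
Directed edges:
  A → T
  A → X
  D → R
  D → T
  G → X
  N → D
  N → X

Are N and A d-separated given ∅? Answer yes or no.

Yes — N ⊥ A | ∅.

Bayes-Ball from N | ∅ reaches {D,R,T,X}.
A ∉ reach(N|∅) ⇒ N ⊥ A | ∅.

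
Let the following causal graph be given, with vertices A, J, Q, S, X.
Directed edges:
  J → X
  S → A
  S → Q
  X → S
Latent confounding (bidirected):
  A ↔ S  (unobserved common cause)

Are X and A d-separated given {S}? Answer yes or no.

Bayes-Ball from X | {S} reaches {A,J}.
A ∈ reach(X|{S}) ⇒ X ⊥̸ A | {S}.

No — X and A are d-connected given {S}.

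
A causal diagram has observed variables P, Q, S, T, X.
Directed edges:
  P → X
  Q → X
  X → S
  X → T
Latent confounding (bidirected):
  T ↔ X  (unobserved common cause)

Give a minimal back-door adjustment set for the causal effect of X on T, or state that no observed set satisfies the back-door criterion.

desc(X)\{X}={S,T}; candidates ⊆ {P,Q}.
X↔T: latent back-door arc(s) into X.
size 0: {}; under {} X still reaches {P,Q,T} ∋ T.
size 1: {P}, {Q}; under {P} X still reaches {Q,T} ∋ T.
size 2: {P,Q}; under {P,Q} X still reaches {T} ∋ T.
X↔T cannot be blocked by any observed set — no back-door set.

X→T: no observed back-door set.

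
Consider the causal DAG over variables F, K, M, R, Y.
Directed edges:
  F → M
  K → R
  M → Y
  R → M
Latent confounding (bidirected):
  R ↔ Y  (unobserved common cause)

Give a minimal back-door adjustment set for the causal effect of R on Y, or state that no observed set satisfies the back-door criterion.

desc(R)\{R}={M,Y}; candidates ⊆ {F,K}.
R↔Y: latent back-door arc(s) into R.
size 0: {}; under {} R still reaches {K,Y} ∋ Y.
size 1: {F}, {K}; under {F} R still reaches {K,Y} ∋ Y.
size 2: {F,K}; under {F,K} R still reaches {Y} ∋ Y.
R↔Y cannot be blocked by any observed set — no back-door set.

R→Y: no observed back-door set.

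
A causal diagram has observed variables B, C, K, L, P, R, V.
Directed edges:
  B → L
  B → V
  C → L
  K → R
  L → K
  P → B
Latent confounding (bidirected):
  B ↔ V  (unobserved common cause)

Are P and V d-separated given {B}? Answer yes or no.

No — P and V are d-connected given {B}.

Bayes-Ball from P | {B} reaches {V}.
V ∈ reach(P|{B}) ⇒ P ⊥̸ V | {B}.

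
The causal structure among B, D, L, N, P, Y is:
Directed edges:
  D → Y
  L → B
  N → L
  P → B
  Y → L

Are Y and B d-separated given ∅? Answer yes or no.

Bayes-Ball from Y | ∅ reaches {B,D,L}.
B ∈ reach(Y|∅) ⇒ Y ⊥̸ B | ∅.

No — Y and B are d-connected given ∅.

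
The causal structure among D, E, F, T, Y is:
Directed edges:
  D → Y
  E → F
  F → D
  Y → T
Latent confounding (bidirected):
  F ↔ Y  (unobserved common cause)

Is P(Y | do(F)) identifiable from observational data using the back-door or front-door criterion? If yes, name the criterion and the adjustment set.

desc(F)\{F}={D,T,Y}; candidates ⊆ {E}.
F↔Y: latent back-door arc(s) into F.
size 0: {}; under {} F still reaches {E,T,Y} ∋ Y.
size 1: {E}; under {E} F still reaches {T,Y} ∋ Y.
F↔Y cannot be blocked by any observed set — no back-door set.
{D}: (i) intercepts every directed F→Y path; (ii) no back-door F→{D}; (iii) {F} blocks every back-door {D}→Y. Front-door holds.
P(Y|do(F)) = Σ_{D} P(D|F) Σ_{F'} P(Y|D,F')P(F').

P(Y|do(F)): frontdoor, adjust for {D}.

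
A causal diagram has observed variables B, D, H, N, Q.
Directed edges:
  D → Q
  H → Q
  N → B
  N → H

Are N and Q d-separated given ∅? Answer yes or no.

No — N and Q are d-connected given ∅.

Bayes-Ball from N | ∅ reaches {B,H,Q}.
Q ∈ reach(N|∅) ⇒ N ⊥̸ Q | ∅.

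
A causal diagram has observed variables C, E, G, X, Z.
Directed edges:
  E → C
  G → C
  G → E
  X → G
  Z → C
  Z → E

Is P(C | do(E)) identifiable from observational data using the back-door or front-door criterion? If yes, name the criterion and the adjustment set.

desc(E)\{E}={C}; candidates ⊆ {G,X,Z}.
size 0: {}; under {} E still reaches {C,G,X,Z} ∋ C.
size 1: {G}, {X}, {Z}; under {G} E still reaches {C,Z} ∋ C.
{G,Z}: E⊥C given {G,Z} in G with E→· removed — back-door holds.
P(C|do(E)) = Σ_{G,Z} P(C|E,G,Z)·P(G,Z).

P(C|do(E)): backdoor, adjust for {G, Z}.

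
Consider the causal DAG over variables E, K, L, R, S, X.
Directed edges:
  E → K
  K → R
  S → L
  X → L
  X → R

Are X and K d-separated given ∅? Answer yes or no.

Yes — X ⊥ K | ∅.

Bayes-Ball from X | ∅ reaches {L,R}.
K ∉ reach(X|∅) ⇒ X ⊥ K | ∅.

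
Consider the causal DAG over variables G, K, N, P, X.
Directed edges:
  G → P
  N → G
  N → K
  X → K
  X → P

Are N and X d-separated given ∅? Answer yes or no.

Bayes-Ball from N | ∅ reaches {G,K,P}.
X ∉ reach(N|∅) ⇒ N ⊥ X | ∅.

Yes — N ⊥ X | ∅.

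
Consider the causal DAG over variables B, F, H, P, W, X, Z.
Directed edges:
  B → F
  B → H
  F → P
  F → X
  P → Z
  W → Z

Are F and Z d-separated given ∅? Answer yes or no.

No — F and Z are d-connected given ∅.

Bayes-Ball from F | ∅ reaches {B,H,P,X,Z}.
Z ∈ reach(F|∅) ⇒ F ⊥̸ Z | ∅.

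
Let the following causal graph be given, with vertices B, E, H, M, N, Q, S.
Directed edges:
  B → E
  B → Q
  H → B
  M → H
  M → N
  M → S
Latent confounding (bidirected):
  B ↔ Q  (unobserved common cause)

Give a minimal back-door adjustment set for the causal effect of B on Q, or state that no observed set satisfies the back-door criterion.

B→Q: no observed back-door set.

desc(B)\{B}={E,Q}; candidates ⊆ {H,M,N,S}.
B↔Q: latent back-door arc(s) into B.
size 0: {}; under {} B still reaches {H,M,N,Q,S} ∋ Q.
size 1: {H}, {M}, {N} …(+1); under {H} B still reaches {Q} ∋ Q.
size 2: {H,M}, {H,N}, {H,S} …(+3); under {H,M} B still reaches {Q} ∋ Q.
B↔Q cannot be blocked by any observed set — no back-door set.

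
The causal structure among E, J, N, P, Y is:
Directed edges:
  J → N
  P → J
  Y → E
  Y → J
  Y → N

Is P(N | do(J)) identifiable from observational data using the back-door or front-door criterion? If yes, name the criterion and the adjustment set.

P(N|do(J)): backdoor, adjust for {Y}.

desc(J)\{J}={N}; candidates ⊆ {E,P,Y}.
size 0: {}; under {} J still reaches {E,N,P,Y} ∋ N.
{Y}: J⊥N given {Y} in G with J→· removed — back-door holds.
P(N|do(J)) = Σ_{Y} P(N|J,Y)·P(Y).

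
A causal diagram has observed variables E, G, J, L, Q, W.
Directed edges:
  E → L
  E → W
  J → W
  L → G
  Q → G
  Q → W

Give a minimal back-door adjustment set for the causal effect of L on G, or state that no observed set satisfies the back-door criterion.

desc(L)\{L}={G}; candidates ⊆ {E,J,Q,W}.
∅: L⊥G given ∅ in G with L→· removed — back-door holds.

L→G: minimal back-door set ∅.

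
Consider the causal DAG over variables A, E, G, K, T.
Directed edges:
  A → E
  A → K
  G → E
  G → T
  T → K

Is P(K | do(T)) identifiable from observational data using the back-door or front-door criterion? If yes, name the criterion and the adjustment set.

P(K|do(T)): backdoor, adjust for ∅.

desc(T)\{T}={K}; candidates ⊆ {A,E,G}.
∅: T⊥K given ∅ in G with T→· removed — back-door holds.
P(K|do(T)) = P(K|T) — no adjustment needed.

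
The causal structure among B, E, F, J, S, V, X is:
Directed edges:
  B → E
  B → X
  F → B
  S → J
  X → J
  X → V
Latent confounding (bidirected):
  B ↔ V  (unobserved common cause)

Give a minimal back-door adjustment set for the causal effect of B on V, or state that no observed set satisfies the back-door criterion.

desc(B)\{B}={E,J,V,X}; candidates ⊆ {F,S}.
B↔V: latent back-door arc(s) into B.
size 0: {}; under {} B still reaches {F,V} ∋ V.
size 1: {F}, {S}; under {F} B still reaches {V} ∋ V.
size 2: {F,S}; under {F,S} B still reaches {V} ∋ V.
B↔V cannot be blocked by any observed set — no back-door set.

B→V: no observed back-door set.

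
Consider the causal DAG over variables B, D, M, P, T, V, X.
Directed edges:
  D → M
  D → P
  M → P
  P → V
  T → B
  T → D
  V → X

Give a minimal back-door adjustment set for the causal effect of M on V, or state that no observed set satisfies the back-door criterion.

desc(M)\{M}={P,V,X}; candidates ⊆ {B,D,T}.
size 0: {}; under {} M still reaches {B,D,P,T,V,X} ∋ V.
{D}: M⊥V given {D} in G with M→· removed — back-door holds.

M→V: minimal back-door set {D}.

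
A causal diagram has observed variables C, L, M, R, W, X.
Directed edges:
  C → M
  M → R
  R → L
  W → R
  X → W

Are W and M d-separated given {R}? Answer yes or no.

Bayes-Ball from W | {R} reaches {C,M,X}.
M ∈ reach(W|{R}) ⇒ W ⊥̸ M | {R}.

No — W and M are d-connected given {R}.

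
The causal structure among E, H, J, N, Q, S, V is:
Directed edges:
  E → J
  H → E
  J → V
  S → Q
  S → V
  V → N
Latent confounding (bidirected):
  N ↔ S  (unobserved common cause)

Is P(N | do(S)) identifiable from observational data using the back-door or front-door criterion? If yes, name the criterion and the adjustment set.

P(N|do(S)): frontdoor, adjust for {V}.

desc(S)\{S}={N,Q,V}; candidates ⊆ {E,H,J}.
S↔N: latent back-door arc(s) into S.
size 0: {}; under {} S still reaches {N} ∋ N.
size 1: {E}, {H}, {J}; under {E} S still reaches {N} ∋ N.
size 2: {E,H}, {E,J}, {H,J}; under {E,H} S still reaches {N} ∋ N.
S↔N cannot be blocked by any observed set — no back-door set.
{V}: (i) intercepts every directed S→N path; (ii) no back-door S→{V}; (iii) {S} blocks every back-door {V}→N. Front-door holds.
P(N|do(S)) = Σ_{V} P(V|S) Σ_{S'} P(N|V,S')P(S').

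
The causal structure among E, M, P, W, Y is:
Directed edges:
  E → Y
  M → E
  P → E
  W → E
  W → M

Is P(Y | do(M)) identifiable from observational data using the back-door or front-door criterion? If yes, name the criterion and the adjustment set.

P(Y|do(M)): backdoor, adjust for {W}.

desc(M)\{M}={E,Y}; candidates ⊆ {P,W}.
size 0: {}; under {} M still reaches {E,W,Y} ∋ Y.
{W}: M⊥Y given {W} in G with M→· removed — back-door holds.
P(Y|do(M)) = Σ_{W} P(Y|M,W)·P(W).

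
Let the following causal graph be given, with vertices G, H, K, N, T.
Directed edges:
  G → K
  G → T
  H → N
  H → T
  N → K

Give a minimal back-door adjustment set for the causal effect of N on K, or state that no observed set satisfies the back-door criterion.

desc(N)\{N}={K}; candidates ⊆ {G,H,T}.
∅: N⊥K given ∅ in G with N→· removed — back-door holds.

N→K: minimal back-door set ∅.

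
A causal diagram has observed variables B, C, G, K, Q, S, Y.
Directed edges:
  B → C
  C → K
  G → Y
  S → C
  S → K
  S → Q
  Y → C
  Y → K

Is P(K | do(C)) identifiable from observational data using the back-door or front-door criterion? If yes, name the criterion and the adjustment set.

desc(C)\{C}={K}; candidates ⊆ {B,G,Q,S,Y}.
size 0: {}; under {} C still reaches {B,G,K,Q,S,Y} ∋ K.
size 1: {B}, {G}, {Q} …(+2); under {B} C still reaches {G,K,Q,S,Y} ∋ K.
{S,Y}: C⊥K given {S,Y} in G with C→· removed — back-door holds.
P(K|do(C)) = Σ_{S,Y} P(K|C,S,Y)·P(S,Y).

P(K|do(C)): backdoor, adjust for {S, Y}.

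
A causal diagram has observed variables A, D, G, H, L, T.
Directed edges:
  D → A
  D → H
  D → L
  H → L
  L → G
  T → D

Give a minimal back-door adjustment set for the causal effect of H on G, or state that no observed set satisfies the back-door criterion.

desc(H)\{H}={G,L}; candidates ⊆ {A,D,T}.
size 0: {}; under {} H still reaches {A,D,G,L,T} ∋ G.
{D}: H⊥G given {D} in G with H→· removed — back-door holds.

H→G: minimal back-door set {D}.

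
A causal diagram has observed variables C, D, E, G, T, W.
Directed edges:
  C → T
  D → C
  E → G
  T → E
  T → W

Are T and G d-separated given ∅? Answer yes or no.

No — T and G are d-connected given ∅.

Bayes-Ball from T | ∅ reaches {C,D,E,G,W}.
G ∈ reach(T|∅) ⇒ T ⊥̸ G | ∅.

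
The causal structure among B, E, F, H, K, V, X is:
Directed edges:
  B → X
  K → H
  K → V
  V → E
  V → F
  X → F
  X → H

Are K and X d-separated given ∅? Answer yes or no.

Yes — K ⊥ X | ∅.

Bayes-Ball from K | ∅ reaches {E,F,H,V}.
X ∉ reach(K|∅) ⇒ K ⊥ X | ∅.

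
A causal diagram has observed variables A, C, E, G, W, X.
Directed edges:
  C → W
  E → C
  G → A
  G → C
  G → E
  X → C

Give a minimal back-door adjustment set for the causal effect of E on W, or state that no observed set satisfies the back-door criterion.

E→W: minimal back-door set {G}.

desc(E)\{E}={C,W}; candidates ⊆ {A,G,X}.
size 0: {}; under {} E still reaches {A,C,G,W} ∋ W.
{G}: E⊥W given {G} in G with E→· removed — back-door holds.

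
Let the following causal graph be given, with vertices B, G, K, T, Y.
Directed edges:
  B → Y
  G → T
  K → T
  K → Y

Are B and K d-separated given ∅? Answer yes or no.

Yes — B ⊥ K | ∅.

Bayes-Ball from B | ∅ reaches {Y}.
K ∉ reach(B|∅) ⇒ B ⊥ K | ∅.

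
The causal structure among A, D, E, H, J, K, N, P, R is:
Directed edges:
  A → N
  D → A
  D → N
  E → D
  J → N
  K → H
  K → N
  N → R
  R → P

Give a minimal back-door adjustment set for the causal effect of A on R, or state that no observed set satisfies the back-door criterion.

desc(A)\{A}={N,P,R}; candidates ⊆ {D,E,H,J,K}.
size 0: {}; under {} A still reaches {D,E,N,P,R} ∋ R.
{D}: A⊥R given {D} in G with A→· removed — back-door holds.

A→R: minimal back-door set {D}.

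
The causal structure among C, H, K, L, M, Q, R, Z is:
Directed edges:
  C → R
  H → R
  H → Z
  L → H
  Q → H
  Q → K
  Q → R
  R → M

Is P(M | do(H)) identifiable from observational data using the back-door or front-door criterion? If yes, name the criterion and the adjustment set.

desc(H)\{H}={M,R,Z}; candidates ⊆ {C,K,L,Q}.
size 0: {}; under {} H still reaches {K,L,M,Q,R} ∋ M.
{Q}: H⊥M given {Q} in G with H→· removed — back-door holds.
P(M|do(H)) = Σ_{Q} P(M|H,Q)·P(Q).

P(M|do(H)): backdoor, adjust for {Q}.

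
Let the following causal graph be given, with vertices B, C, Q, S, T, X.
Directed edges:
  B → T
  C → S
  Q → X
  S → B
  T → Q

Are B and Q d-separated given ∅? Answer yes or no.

Bayes-Ball from B | ∅ reaches {C,Q,S,T,X}.
Q ∈ reach(B|∅) ⇒ B ⊥̸ Q | ∅.

No — B and Q are d-connected given ∅.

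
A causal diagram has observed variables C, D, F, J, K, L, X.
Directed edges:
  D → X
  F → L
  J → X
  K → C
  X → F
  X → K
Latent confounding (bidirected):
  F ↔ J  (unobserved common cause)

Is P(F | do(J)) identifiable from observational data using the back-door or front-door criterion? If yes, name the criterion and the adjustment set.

P(F|do(J)): frontdoor, adjust for {X}.

desc(J)\{J}={C,F,K,L,X}; candidates ⊆ {D}.
J↔F: latent back-door arc(s) into J.
size 0: {}; under {} J still reaches {F,L} ∋ F.
size 1: {D}; under {D} J still reaches {F,L} ∋ F.
J↔F cannot be blocked by any observed set — no back-door set.
{X}: (i) intercepts every directed J→F path; (ii) no back-door J→{X}; (iii) {J} blocks every back-door {X}→F. Front-door holds.
P(F|do(J)) = Σ_{X} P(X|J) Σ_{J'} P(F|X,J')P(J').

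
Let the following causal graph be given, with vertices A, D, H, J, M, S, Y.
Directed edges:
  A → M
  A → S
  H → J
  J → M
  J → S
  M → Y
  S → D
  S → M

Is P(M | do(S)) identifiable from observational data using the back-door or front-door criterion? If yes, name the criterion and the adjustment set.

desc(S)\{S}={D,M,Y}; candidates ⊆ {A,H,J}.
size 0: {}; under {} S still reaches {A,H,J,M,Y} ∋ M.
size 1: {A}, {H}, {J}; under {A} S still reaches {H,J,M,Y} ∋ M.
{A,J}: S⊥M given {A,J} in G with S→· removed — back-door holds.
P(M|do(S)) = Σ_{A,J} P(M|S,A,J)·P(A,J).

P(M|do(S)): backdoor, adjust for {A, J}.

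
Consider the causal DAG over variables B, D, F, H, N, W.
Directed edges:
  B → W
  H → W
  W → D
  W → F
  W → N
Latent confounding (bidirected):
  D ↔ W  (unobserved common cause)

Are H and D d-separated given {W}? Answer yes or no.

No — H and D are d-connected given {W}.

Bayes-Ball from H | {W} reaches {B,D}.
D ∈ reach(H|{W}) ⇒ H ⊥̸ D | {W}.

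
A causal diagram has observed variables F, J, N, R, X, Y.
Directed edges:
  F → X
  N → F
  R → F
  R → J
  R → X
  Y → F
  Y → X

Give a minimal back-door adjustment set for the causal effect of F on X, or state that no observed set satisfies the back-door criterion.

desc(F)\{F}={X}; candidates ⊆ {J,N,R,Y}.
size 0: {}; under {} F still reaches {J,N,R,X,Y} ∋ X.
size 1: {J}, {N}, {R} …(+1); under {J} F still reaches {N,R,X,Y} ∋ X.
{R,Y}: F⊥X given {R,Y} in G with F→· removed — back-door holds.

F→X: minimal back-door set {R, Y}.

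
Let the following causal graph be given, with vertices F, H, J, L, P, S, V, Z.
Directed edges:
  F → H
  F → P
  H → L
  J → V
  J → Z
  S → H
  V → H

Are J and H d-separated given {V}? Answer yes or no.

Bayes-Ball from J | {V} reaches {Z}.
H ∉ reach(J|{V}) ⇒ J ⊥ H | {V}.

Yes — J ⊥ H | {V}.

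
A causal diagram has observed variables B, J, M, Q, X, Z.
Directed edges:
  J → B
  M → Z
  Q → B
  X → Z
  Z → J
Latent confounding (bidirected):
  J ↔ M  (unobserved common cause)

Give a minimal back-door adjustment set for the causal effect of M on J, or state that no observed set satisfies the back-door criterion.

desc(M)\{M}={B,J,Z}; candidates ⊆ {Q,X}.
M↔J: latent back-door arc(s) into M.
size 0: {}; under {} M still reaches {B,J} ∋ J.
size 1: {Q}, {X}; under {Q} M still reaches {B,J} ∋ J.
size 2: {Q,X}; under {Q,X} M still reaches {B,J} ∋ J.
M↔J cannot be blocked by any observed set — no back-door set.

M→J: no observed back-door set.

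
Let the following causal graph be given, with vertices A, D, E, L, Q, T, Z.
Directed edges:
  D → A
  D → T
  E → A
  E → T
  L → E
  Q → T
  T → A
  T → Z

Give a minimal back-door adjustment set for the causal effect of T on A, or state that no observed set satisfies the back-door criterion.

desc(T)\{T}={A,Z}; candidates ⊆ {D,E,L,Q}.
size 0: {}; under {} T still reaches {A,D,E,L,Q} ∋ A.
size 1: {D}, {E}, {L} …(+1); under {D} T still reaches {A,E,L,Q} ∋ A.
{D,E}: T⊥A given {D,E} in G with T→· removed — back-door holds.

T→A: minimal back-door set {D, E}.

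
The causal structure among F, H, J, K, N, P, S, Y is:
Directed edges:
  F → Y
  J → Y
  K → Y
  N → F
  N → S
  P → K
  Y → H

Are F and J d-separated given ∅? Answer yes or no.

Yes — F ⊥ J | ∅.

Bayes-Ball from F | ∅ reaches {H,N,S,Y}.
J ∉ reach(F|∅) ⇒ F ⊥ J | ∅.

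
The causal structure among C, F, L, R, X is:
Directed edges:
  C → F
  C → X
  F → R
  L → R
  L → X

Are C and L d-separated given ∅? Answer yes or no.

Bayes-Ball from C | ∅ reaches {F,R,X}.
L ∉ reach(C|∅) ⇒ C ⊥ L | ∅.

Yes — C ⊥ L | ∅.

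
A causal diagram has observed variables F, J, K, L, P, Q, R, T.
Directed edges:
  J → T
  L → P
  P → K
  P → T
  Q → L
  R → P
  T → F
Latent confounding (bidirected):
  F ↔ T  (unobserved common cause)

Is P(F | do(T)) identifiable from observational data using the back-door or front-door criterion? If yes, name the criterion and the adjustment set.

desc(T)\{T}={F}; candidates ⊆ {J,K,L,P,Q,R}.
T↔F: latent back-door arc(s) into T.
size 0: {}; under {} T still reaches {F,J,K,L,P,Q,R} ∋ F.
size 1: {J}, {K}, {L} …(+3); under {J} T still reaches {F,K,L,P,Q,R} ∋ F.
size 2: {J,K}, {J,L}, {J,P} …(+12); under {J,K} T still reaches {F,L,P,Q,R} ∋ F.
T↔F cannot be blocked by any observed set — no back-door set.
No mediator lies on a directed T→…→F path.
Neither criterion identifies P(F|do(T)) in this graph.

P(F|do(T)): not identifiable (no BD/FD set).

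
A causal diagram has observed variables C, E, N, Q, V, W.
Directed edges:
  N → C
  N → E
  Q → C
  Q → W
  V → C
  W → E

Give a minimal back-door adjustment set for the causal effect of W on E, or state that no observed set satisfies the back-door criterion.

W→E: minimal back-door set ∅.

desc(W)\{W}={E}; candidates ⊆ {C,N,Q,V}.
∅: W⊥E given ∅ in G with W→· removed — back-door holds.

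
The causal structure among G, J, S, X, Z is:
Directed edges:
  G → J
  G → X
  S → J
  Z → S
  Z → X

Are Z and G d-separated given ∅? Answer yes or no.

Bayes-Ball from Z | ∅ reaches {J,S,X}.
G ∉ reach(Z|∅) ⇒ Z ⊥ G | ∅.

Yes — Z ⊥ G | ∅.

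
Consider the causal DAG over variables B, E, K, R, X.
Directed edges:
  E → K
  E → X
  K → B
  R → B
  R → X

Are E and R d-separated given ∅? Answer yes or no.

Bayes-Ball from E | ∅ reaches {B,K,X}.
R ∉ reach(E|∅) ⇒ E ⊥ R | ∅.

Yes — E ⊥ R | ∅.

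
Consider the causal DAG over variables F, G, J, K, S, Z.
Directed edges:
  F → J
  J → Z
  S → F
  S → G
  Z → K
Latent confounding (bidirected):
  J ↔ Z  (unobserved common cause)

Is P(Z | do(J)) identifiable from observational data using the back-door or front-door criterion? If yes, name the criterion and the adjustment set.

P(Z|do(J)): not identifiable (no BD/FD set).

desc(J)\{J}={K,Z}; candidates ⊆ {F,G,S}.
J↔Z: latent back-door arc(s) into J.
size 0: {}; under {} J still reaches {F,G,K,S,Z} ∋ Z.
size 1: {F}, {G}, {S}; under {F} J still reaches {K,Z} ∋ Z.
size 2: {F,G}, {F,S}, {G,S}; under {F,G} J still reaches {K,Z} ∋ Z.
J↔Z cannot be blocked by any observed set — no back-door set.
No mediator lies on a directed J→…→Z path.
Neither criterion identifies P(Z|do(J)) in this graph.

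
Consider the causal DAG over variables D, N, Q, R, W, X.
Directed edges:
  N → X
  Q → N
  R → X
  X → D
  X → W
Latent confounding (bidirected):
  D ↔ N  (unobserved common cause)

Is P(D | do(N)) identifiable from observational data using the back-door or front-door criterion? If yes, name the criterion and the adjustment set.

P(D|do(N)): frontdoor, adjust for {X}.

desc(N)\{N}={D,W,X}; candidates ⊆ {Q,R}.
N↔D: latent back-door arc(s) into N.
size 0: {}; under {} N still reaches {D,Q} ∋ D.
size 1: {Q}, {R}; under {Q} N still reaches {D} ∋ D.
size 2: {Q,R}; under {Q,R} N still reaches {D} ∋ D.
N↔D cannot be blocked by any observed set — no back-door set.
{X}: (i) intercepts every directed N→D path; (ii) no back-door N→{X}; (iii) {N} blocks every back-door {X}→D. Front-door holds.
P(D|do(N)) = Σ_{X} P(X|N) Σ_{N'} P(D|X,N')P(N').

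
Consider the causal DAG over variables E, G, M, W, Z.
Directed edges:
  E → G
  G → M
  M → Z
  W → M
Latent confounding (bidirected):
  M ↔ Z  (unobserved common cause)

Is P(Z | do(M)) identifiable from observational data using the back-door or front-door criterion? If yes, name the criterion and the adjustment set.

P(Z|do(M)): not identifiable (no BD/FD set).

desc(M)\{M}={Z}; candidates ⊆ {E,G,W}.
M↔Z: latent back-door arc(s) into M.
size 0: {}; under {} M still reaches {E,G,W,Z} ∋ Z.
size 1: {E}, {G}, {W}; under {E} M still reaches {G,W,Z} ∋ Z.
size 2: {E,G}, {E,W}, {G,W}; under {E,G} M still reaches {W,Z} ∋ Z.
M↔Z cannot be blocked by any observed set — no back-door set.
No mediator lies on a directed M→…→Z path.
Neither criterion identifies P(Z|do(M)) in this graph.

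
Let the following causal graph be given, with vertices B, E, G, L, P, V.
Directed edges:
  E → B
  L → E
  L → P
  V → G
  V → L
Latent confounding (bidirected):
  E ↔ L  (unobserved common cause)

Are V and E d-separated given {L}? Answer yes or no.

Bayes-Ball from V | {L} reaches {B,E,G}.
E ∈ reach(V|{L}) ⇒ V ⊥̸ E | {L}.

No — V and E are d-connected given {L}.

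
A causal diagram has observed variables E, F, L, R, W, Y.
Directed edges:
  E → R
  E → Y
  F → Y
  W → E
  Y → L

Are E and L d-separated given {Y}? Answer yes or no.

Bayes-Ball from E | {Y} reaches {F,R,W}.
L ∉ reach(E|{Y}) ⇒ E ⊥ L | {Y}.

Yes — E ⊥ L | {Y}.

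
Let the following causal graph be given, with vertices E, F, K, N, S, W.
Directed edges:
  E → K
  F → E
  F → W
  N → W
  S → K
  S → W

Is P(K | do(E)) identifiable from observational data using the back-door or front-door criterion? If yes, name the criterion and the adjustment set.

P(K|do(E)): backdoor, adjust for ∅.

desc(E)\{E}={K}; candidates ⊆ {F,N,S,W}.
∅: E⊥K given ∅ in G with E→· removed — back-door holds.
P(K|do(E)) = P(K|E) — no adjustment needed.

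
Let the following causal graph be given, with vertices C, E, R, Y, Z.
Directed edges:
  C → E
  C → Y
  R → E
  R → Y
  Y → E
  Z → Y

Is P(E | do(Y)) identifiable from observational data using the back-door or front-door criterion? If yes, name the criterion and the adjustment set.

P(E|do(Y)): backdoor, adjust for {C, R}.

desc(Y)\{Y}={E}; candidates ⊆ {C,R,Z}.
size 0: {}; under {} Y still reaches {C,E,R,Z} ∋ E.
size 1: {C}, {R}, {Z}; under {C} Y still reaches {E,R,Z} ∋ E.
{C,R}: Y⊥E given {C,R} in G with Y→· removed — back-door holds.
P(E|do(Y)) = Σ_{C,R} P(E|Y,C,R)·P(C,R).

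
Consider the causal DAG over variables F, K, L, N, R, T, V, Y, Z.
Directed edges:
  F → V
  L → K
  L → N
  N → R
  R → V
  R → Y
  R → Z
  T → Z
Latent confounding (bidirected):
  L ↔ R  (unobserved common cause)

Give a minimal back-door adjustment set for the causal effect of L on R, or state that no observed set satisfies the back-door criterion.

L→R: no observed back-door set.

desc(L)\{L}={K,N,R,V,Y,Z}; candidates ⊆ {F,T}.
L↔R: latent back-door arc(s) into L.
size 0: {}; under {} L still reaches {R,V,Y,Z} ∋ R.
size 1: {F}, {T}; under {F} L still reaches {R,V,Y,Z} ∋ R.
size 2: {F,T}; under {F,T} L still reaches {R,V,Y,Z} ∋ R.
L↔R cannot be blocked by any observed set — no back-door set.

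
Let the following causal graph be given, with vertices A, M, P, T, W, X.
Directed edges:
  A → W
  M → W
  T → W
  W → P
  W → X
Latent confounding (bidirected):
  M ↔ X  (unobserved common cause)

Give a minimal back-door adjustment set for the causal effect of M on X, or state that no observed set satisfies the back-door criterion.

M→X: no observed back-door set.

desc(M)\{M}={P,W,X}; candidates ⊆ {A,T}.
M↔X: latent back-door arc(s) into M.
size 0: {}; under {} M still reaches {X} ∋ X.
size 1: {A}, {T}; under {A} M still reaches {X} ∋ X.
size 2: {A,T}; under {A,T} M still reaches {X} ∋ X.
M↔X cannot be blocked by any observed set — no back-door set.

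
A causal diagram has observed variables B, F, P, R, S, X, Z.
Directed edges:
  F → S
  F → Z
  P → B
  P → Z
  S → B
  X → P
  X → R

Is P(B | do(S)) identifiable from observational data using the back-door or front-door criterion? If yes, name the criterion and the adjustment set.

P(B|do(S)): backdoor, adjust for ∅.

desc(S)\{S}={B}; candidates ⊆ {F,P,R,X,Z}.
∅: S⊥B given ∅ in G with S→· removed — back-door holds.
P(B|do(S)) = P(B|S) — no adjustment needed.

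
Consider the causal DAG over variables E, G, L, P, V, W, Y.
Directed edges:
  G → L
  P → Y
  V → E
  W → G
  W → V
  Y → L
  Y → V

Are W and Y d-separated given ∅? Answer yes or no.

Yes — W ⊥ Y | ∅.

Bayes-Ball from W | ∅ reaches {E,G,L,V}.
Y ∉ reach(W|∅) ⇒ W ⊥ Y | ∅.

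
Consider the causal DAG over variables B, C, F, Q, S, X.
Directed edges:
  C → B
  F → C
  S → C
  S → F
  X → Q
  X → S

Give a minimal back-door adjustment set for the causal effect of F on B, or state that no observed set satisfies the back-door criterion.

desc(F)\{F}={B,C}; candidates ⊆ {Q,S,X}.
size 0: {}; under {} F still reaches {B,C,Q,S,X} ∋ B.
{S}: F⊥B given {S} in G with F→· removed — back-door holds.

F→B: minimal back-door set {S}.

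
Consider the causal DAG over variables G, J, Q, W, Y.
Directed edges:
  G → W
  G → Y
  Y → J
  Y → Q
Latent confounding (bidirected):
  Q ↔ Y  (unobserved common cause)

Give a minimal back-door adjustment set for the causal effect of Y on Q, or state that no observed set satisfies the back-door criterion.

Y→Q: no observed back-door set.

desc(Y)\{Y}={J,Q}; candidates ⊆ {G,W}.
Y↔Q: latent back-door arc(s) into Y.
size 0: {}; under {} Y still reaches {G,Q,W} ∋ Q.
size 1: {G}, {W}; under {G} Y still reaches {Q} ∋ Q.
size 2: {G,W}; under {G,W} Y still reaches {Q} ∋ Q.
Y↔Q cannot be blocked by any observed set — no back-door set.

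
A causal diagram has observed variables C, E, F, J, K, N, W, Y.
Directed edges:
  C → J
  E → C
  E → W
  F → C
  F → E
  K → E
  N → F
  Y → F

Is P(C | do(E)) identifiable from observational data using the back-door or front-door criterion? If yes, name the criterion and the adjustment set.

P(C|do(E)): backdoor, adjust for {F}.

desc(E)\{E}={C,J,W}; candidates ⊆ {F,K,N,Y}.
size 0: {}; under {} E still reaches {C,F,J,K,N,Y} ∋ C.
{F}: E⊥C given {F} in G with E→· removed — back-door holds.
P(C|do(E)) = Σ_{F} P(C|E,F)·P(F).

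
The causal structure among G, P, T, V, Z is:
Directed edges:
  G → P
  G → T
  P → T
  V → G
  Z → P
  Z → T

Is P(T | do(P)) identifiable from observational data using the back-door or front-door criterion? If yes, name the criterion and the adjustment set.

desc(P)\{P}={T}; candidates ⊆ {G,V,Z}.
size 0: {}; under {} P still reaches {G,T,V,Z} ∋ T.
size 1: {G}, {V}, {Z}; under {G} P still reaches {T,Z} ∋ T.
{G,Z}: P⊥T given {G,Z} in G with P→· removed — back-door holds.
P(T|do(P)) = Σ_{G,Z} P(T|P,G,Z)·P(G,Z).

P(T|do(P)): backdoor, adjust for {G, Z}.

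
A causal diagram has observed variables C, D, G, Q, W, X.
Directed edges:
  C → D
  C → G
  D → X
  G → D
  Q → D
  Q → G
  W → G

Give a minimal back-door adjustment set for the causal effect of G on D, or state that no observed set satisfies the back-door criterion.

desc(G)\{G}={D,X}; candidates ⊆ {C,Q,W}.
size 0: {}; under {} G still reaches {C,D,Q,W,X} ∋ D.
size 1: {C}, {Q}, {W}; under {C} G still reaches {D,Q,W,X} ∋ D.
{C,Q}: G⊥D given {C,Q} in G with G→· removed — back-door holds.

G→D: minimal back-door set {C, Q}.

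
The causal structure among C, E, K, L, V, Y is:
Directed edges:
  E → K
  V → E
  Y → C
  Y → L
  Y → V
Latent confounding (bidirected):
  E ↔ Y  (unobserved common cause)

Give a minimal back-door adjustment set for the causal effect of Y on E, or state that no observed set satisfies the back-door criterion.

Y→E: no observed back-door set.

desc(Y)\{Y}={C,E,K,L,V}; candidates ⊆ {—}.
Y↔E: latent back-door arc(s) into Y.
size 0: {}; under {} Y still reaches {E,K} ∋ E.
Y↔E cannot be blocked by any observed set — no back-door set.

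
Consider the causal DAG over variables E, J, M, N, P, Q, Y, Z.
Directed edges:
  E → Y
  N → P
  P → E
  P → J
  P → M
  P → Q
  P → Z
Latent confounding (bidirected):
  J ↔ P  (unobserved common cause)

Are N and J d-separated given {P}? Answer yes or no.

No — N and J are d-connected given {P}.

Bayes-Ball from N | {P} reaches {J}.
J ∈ reach(N|{P}) ⇒ N ⊥̸ J | {P}.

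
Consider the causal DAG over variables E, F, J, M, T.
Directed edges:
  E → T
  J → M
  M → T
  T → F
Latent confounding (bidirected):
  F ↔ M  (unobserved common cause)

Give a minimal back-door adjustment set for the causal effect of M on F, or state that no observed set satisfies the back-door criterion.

M→F: no observed back-door set.

desc(M)\{M}={F,T}; candidates ⊆ {E,J}.
M↔F: latent back-door arc(s) into M.
size 0: {}; under {} M still reaches {F,J} ∋ F.
size 1: {E}, {J}; under {E} M still reaches {F,J} ∋ F.
size 2: {E,J}; under {E,J} M still reaches {F} ∋ F.
M↔F cannot be blocked by any observed set — no back-door set.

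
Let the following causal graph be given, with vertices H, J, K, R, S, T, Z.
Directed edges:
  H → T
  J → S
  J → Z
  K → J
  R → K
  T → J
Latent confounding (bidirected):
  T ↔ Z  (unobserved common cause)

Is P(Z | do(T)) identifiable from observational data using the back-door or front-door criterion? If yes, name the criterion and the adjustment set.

P(Z|do(T)): frontdoor, adjust for {J}.

desc(T)\{T}={J,S,Z}; candidates ⊆ {H,K,R}.
T↔Z: latent back-door arc(s) into T.
size 0: {}; under {} T still reaches {H,Z} ∋ Z.
size 1: {H}, {K}, {R}; under {H} T still reaches {Z} ∋ Z.
size 2: {H,K}, {H,R}, {K,R}; under {H,K} T still reaches {Z} ∋ Z.
T↔Z cannot be blocked by any observed set — no back-door set.
{J}: (i) intercepts every directed T→Z path; (ii) no back-door T→{J}; (iii) {T} blocks every back-door {J}→Z. Front-door holds.
P(Z|do(T)) = Σ_{J} P(J|T) Σ_{T'} P(Z|J,T')P(T').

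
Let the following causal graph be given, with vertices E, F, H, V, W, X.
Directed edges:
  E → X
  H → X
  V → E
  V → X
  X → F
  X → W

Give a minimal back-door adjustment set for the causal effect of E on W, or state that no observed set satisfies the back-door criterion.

desc(E)\{E}={F,W,X}; candidates ⊆ {H,V}.
size 0: {}; under {} E still reaches {F,V,W,X} ∋ W.
{V}: E⊥W given {V} in G with E→· removed — back-door holds.

E→W: minimal back-door set {V}.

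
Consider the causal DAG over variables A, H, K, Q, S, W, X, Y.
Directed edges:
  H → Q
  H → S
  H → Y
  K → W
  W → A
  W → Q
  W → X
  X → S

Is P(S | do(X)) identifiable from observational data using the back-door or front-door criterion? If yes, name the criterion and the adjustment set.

P(S|do(X)): backdoor, adjust for ∅.

desc(X)\{X}={S}; candidates ⊆ {A,H,K,Q,W,Y}.
∅: X⊥S given ∅ in G with X→· removed — back-door holds.
P(S|do(X)) = P(S|X) — no adjustment needed.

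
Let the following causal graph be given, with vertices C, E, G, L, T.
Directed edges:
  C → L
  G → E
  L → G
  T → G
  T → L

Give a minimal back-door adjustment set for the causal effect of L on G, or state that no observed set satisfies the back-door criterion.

L→G: minimal back-door set {T}.

desc(L)\{L}={E,G}; candidates ⊆ {C,T}.
size 0: {}; under {} L still reaches {C,E,G,T} ∋ G.
{T}: L⊥G given {T} in G with L→· removed — back-door holds.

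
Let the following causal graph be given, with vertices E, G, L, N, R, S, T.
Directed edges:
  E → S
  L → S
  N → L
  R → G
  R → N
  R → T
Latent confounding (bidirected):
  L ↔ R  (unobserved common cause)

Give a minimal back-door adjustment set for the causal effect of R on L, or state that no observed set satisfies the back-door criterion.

desc(R)\{R}={G,L,N,S,T}; candidates ⊆ {E}.
R↔L: latent back-door arc(s) into R.
size 0: {}; under {} R still reaches {L,S} ∋ L.
size 1: {E}; under {E} R still reaches {L,S} ∋ L.
R↔L cannot be blocked by any observed set — no back-door set.

R→L: no observed back-door set.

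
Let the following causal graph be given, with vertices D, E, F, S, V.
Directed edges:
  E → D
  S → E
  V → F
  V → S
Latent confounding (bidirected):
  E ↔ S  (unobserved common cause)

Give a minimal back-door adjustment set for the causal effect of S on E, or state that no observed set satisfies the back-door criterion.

S→E: no observed back-door set.

desc(S)\{S}={D,E}; candidates ⊆ {F,V}.
S↔E: latent back-door arc(s) into S.
size 0: {}; under {} S still reaches {D,E,F,V} ∋ E.
size 1: {F}, {V}; under {F} S still reaches {D,E,V} ∋ E.
size 2: {F,V}; under {F,V} S still reaches {D,E} ∋ E.
S↔E cannot be blocked by any observed set — no back-door set.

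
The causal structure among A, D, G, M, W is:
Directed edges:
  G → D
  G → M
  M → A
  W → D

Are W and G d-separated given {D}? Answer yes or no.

No — W and G are d-connected given {D}.

Bayes-Ball from W | {D} reaches {A,G,M}.
G ∈ reach(W|{D}) ⇒ W ⊥̸ G | {D}.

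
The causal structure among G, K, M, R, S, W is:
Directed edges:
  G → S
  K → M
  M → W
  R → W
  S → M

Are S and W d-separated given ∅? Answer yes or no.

No — S and W are d-connected given ∅.

Bayes-Ball from S | ∅ reaches {G,M,W}.
W ∈ reach(S|∅) ⇒ S ⊥̸ W | ∅.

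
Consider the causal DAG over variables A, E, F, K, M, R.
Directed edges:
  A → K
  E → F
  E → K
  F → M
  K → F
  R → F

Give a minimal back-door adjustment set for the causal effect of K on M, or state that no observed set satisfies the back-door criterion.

desc(K)\{K}={F,M}; candidates ⊆ {A,E,R}.
size 0: {}; under {} K still reaches {A,E,F,M} ∋ M.
{E}: K⊥M given {E} in G with K→· removed — back-door holds.

K→M: minimal back-door set {E}.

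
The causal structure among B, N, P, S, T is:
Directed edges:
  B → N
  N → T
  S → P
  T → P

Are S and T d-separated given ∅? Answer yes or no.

Bayes-Ball from S | ∅ reaches {P}.
T ∉ reach(S|∅) ⇒ S ⊥ T | ∅.

Yes — S ⊥ T | ∅.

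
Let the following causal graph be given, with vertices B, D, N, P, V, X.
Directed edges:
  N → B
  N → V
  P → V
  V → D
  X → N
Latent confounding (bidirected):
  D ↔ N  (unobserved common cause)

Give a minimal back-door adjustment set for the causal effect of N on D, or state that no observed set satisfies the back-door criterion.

N→D: no observed back-door set.

desc(N)\{N}={B,D,V}; candidates ⊆ {P,X}.
N↔D: latent back-door arc(s) into N.
size 0: {}; under {} N still reaches {D,X} ∋ D.
size 1: {P}, {X}; under {P} N still reaches {D,X} ∋ D.
size 2: {P,X}; under {P,X} N still reaches {D} ∋ D.
N↔D cannot be blocked by any observed set — no back-door set.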